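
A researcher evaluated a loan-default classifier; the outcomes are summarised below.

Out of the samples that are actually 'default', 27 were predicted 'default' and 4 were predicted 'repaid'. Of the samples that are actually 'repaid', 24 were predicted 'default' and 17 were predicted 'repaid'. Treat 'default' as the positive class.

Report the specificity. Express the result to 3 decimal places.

0.415

Specificity = TN/(TN+FP) = 17/(17+24) = 0.415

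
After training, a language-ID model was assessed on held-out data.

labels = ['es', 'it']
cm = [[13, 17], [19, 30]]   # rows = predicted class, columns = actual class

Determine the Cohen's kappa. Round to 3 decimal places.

0.045

Observed agreement pₒ = trace/N = 43/79 = 0.5443
Expected agreement pₑ = Σ (rowᵢ·colᵢ)/N² = (32·30 + 47·49)/79² = 0.5228
κ = (pₒ − pₑ)/(1 − pₑ) = (0.5443 − 0.5228)/(1 − 0.5228) = 0.045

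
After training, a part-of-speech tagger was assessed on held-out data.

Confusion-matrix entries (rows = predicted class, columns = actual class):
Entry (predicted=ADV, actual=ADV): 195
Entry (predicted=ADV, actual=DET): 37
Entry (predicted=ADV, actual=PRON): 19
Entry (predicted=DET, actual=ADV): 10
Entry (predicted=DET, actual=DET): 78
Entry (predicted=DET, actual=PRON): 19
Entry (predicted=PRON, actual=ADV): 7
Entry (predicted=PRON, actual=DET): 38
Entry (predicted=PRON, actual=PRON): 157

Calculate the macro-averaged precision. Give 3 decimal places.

0.761

Per-class precision (TP/(TP+FP)):
  ADV: TP=195, FP=37+19=56 → 195/251 = 0.7769
  DET: TP=78, FP=10+19=29 → 78/107 = 0.7290
  PRON: TP=157, FP=7+38=45 → 157/202 = 0.7772
Macro-precision = mean = (0.7769 + 0.7290 + 0.7772) / 3 = 0.761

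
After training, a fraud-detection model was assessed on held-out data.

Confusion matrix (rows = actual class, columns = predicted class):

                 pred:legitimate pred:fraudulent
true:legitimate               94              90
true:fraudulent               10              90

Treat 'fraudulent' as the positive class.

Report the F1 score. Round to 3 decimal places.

0.643

Precision = TP/(TP+FP) = 90/180 = 0.5000
Recall = TP/(TP+FN) = 90/100 = 0.9000
F1 = 2·TP/(2·TP+FP+FN) = 180/280 = 0.643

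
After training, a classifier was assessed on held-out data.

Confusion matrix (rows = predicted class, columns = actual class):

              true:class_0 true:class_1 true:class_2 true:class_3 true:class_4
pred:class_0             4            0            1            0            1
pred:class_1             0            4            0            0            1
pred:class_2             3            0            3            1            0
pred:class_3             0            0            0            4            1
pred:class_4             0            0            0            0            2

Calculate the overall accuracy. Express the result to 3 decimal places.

0.680

Accuracy = trace / total = (4+4+3+4+2=17) / 25 = 17/25 = 0.680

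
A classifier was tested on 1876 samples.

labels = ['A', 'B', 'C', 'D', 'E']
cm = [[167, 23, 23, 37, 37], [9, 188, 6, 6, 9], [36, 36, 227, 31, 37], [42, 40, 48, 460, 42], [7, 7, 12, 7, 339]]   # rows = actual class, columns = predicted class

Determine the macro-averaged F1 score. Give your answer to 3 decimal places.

Per-class F1 score (2·TP/(2·TP+FP+FN)):
  A: TP=167, FP=9+36+42+7=94, FN=23+23+37+37=120 → 334/548 = 0.6095
  B: TP=188, FP=23+36+40+7=106, FN=9+6+6+9=30 → 376/512 = 0.7344
  C: TP=227, FP=23+6+48+12=89, FN=36+36+31+37=140 → 454/683 = 0.6647
  D: TP=460, FP=37+6+31+7=81, FN=42+40+48+42=172 → 920/1173 = 0.7843
  E: TP=339, FP=37+9+37+42=125, FN=7+7+12+7=33 → 678/836 = 0.8110
Macro-F1 score = mean = (0.6095 + 0.7344 + 0.6647 + 0.7843 + 0.8110) / 5 = 0.721

0.721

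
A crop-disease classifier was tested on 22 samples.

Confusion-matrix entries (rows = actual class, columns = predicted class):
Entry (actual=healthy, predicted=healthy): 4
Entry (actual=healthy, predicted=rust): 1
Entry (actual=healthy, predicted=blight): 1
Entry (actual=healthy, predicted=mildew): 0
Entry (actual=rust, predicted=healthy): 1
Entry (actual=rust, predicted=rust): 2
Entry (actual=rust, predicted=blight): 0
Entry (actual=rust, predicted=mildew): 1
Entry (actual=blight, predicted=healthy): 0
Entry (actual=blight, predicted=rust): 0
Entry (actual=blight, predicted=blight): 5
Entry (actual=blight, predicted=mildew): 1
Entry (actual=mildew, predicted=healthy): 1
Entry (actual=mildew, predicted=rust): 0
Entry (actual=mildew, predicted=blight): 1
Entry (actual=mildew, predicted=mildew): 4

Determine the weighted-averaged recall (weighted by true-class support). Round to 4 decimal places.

0.6818

Per-class recall (TP/(TP+FN)):
  healthy: TP=4, FN=1+1+0=2 → 4/6 = 0.66667
  rust: TP=2, FN=1+0+1=2 → 2/4 = 0.50000
  blight: TP=5, FN=0+0+1=1 → 5/6 = 0.83333
  mildew: TP=4, FN=1+0+1=2 → 4/6 = 0.66667
Weighted-recall = Σ (supportᵢ/N)·recallᵢ with N=22: (6/22)·0.66667 + (4/22)·0.50000 + (6/22)·0.83333 + (6/22)·0.66667 = 0.6818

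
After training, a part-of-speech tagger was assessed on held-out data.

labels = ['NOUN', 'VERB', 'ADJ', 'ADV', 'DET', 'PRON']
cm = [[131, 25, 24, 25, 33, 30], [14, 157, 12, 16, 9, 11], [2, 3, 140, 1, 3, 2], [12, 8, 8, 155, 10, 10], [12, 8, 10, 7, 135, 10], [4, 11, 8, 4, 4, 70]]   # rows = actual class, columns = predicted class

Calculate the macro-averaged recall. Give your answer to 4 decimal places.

0.7219

Per-class recall (TP/(TP+FN)):
  NOUN: TP=131, FN=25+24+25+33+30=137 → 131/268 = 0.48881
  VERB: TP=157, FN=14+12+16+9+11=62 → 157/219 = 0.71689
  ADJ: TP=140, FN=2+3+1+3+2=11 → 140/151 = 0.92715
  ADV: TP=155, FN=12+8+8+10+10=48 → 155/203 = 0.76355
  DET: TP=135, FN=12+8+10+7+10=47 → 135/182 = 0.74176
  PRON: TP=70, FN=4+11+8+4+4=31 → 70/101 = 0.69307
Macro-recall = mean = (0.48881 + 0.71689 + 0.92715 + 0.76355 + 0.74176 + 0.69307) / 6 = 0.7219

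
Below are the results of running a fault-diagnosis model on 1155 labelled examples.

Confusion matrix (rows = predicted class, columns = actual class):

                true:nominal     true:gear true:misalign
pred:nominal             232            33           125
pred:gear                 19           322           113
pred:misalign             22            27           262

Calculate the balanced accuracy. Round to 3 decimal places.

Balanced accuracy = mean of per-class recall.
  nominal: recall = 232/273 = 0.8498
  gear: recall = 322/382 = 0.8429
  misalign: recall = 262/500 = 0.5240
Mean = (0.8498 + 0.8429 + 0.5240) / 3 = 0.739

0.739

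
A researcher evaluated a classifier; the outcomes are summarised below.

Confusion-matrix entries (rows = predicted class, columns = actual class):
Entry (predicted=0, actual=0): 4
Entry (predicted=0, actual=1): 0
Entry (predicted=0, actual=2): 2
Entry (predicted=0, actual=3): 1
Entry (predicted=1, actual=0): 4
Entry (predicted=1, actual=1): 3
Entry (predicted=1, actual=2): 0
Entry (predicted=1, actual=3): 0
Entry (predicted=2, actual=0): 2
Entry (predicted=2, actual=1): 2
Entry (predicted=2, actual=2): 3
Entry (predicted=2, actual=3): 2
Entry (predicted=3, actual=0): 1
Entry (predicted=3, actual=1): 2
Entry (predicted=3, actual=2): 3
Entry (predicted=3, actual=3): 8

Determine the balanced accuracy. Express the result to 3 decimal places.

0.474

Balanced accuracy = mean of per-class recall.
  0: recall = 4/11 = 0.3636
  1: recall = 3/7 = 0.4286
  2: recall = 3/8 = 0.3750
  3: recall = 8/11 = 0.7273
Mean = (0.3636 + 0.4286 + 0.3750 + 0.7273) / 4 = 0.474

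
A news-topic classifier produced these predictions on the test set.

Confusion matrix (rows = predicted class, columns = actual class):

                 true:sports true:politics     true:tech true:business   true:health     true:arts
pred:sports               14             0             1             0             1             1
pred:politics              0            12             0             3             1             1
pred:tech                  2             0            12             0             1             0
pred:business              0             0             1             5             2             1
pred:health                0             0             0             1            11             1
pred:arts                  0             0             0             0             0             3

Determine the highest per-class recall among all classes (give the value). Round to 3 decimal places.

Per-class recall (TP/(TP+FN)):
  sports: TP=14, FN=0+2+0+0+0=2 → 14/16 = 0.8750
  politics: TP=12, FN=0+0+0+0+0=0 → 12/12 = 1.0000
  tech: TP=12, FN=1+0+1+0+0=2 → 12/14 = 0.8571
  business: TP=5, FN=0+3+0+1+0=4 → 5/9 = 0.5556
  health: TP=11, FN=1+1+1+2+0=5 → 11/16 = 0.6875
  arts: TP=3, FN=1+1+0+1+1=4 → 3/7 = 0.4286
Highest is class 'politics' with recall = 1.000.

1.000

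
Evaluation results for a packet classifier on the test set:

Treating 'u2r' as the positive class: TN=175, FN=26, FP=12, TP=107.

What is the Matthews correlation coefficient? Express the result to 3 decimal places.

MCC = (TP·TN − FP·FN) / √((TP+FP)(TP+FN)(TN+FP)(TN+FN))
Numerator = 107·175 − 12·26 = 18413
Denominator = √(119·133·187·201) = √594889449 = 24390.3557
MCC = 18413 / 24390.3557 = 0.755

0.755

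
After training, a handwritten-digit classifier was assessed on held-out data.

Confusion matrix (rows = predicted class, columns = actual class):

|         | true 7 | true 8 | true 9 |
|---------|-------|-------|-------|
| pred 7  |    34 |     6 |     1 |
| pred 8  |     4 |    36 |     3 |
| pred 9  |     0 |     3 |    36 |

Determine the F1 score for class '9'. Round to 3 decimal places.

0.911

Treat '9' as positive and all other classes as negative.
F1 score = 2·TP/(2·TP+FP+FN).
9: TP=36, FP=0+3=3, FN=1+3=4 → 72/79 = 0.9114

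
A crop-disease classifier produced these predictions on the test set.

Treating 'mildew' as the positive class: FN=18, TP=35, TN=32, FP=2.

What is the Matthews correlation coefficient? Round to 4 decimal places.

0.5937

MCC = (TP·TN − FP·FN) / √((TP+FP)(TP+FN)(TN+FP)(TN+FN))
Numerator = 35·32 − 2·18 = 1084
Denominator = √(37·53·34·50) = √3333700 = 1825.8423
MCC = 1084 / 1825.8423 = 0.5937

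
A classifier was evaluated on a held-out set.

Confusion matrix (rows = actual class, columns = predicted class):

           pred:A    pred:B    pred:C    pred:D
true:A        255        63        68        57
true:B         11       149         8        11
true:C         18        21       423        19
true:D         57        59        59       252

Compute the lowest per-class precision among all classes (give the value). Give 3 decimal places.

Per-class precision (TP/(TP+FP)):
  A: TP=255, FP=11+18+57=86 → 255/341 = 0.7478
  B: TP=149, FP=63+21+59=143 → 149/292 = 0.5103
  C: TP=423, FP=68+8+59=135 → 423/558 = 0.7581
  D: TP=252, FP=57+11+19=87 → 252/339 = 0.7434
Lowest is class 'B' with precision = 0.510.

0.510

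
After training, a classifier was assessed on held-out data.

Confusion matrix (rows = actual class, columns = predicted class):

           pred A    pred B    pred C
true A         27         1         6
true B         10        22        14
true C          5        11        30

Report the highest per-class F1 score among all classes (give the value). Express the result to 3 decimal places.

0.711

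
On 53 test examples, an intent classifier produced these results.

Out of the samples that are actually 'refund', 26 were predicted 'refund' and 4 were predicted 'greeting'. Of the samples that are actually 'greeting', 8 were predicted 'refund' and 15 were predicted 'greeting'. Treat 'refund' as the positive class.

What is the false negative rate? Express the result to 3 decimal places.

FNR = FN/(FN+TP) = 4/(4+26) = 0.133

0.133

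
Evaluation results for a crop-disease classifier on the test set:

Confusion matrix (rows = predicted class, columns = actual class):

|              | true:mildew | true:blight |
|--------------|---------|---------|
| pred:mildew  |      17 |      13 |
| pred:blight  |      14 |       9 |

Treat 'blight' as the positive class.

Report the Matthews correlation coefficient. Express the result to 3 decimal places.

MCC = (TP·TN − FP·FN) / √((TP+FP)(TP+FN)(TN+FP)(TN+FN))
Numerator = 9·17 − 14·13 = -29
Denominator = √(23·22·31·30) = √470580 = 685.9883
MCC = -29 / 685.9883 = -0.042

-0.042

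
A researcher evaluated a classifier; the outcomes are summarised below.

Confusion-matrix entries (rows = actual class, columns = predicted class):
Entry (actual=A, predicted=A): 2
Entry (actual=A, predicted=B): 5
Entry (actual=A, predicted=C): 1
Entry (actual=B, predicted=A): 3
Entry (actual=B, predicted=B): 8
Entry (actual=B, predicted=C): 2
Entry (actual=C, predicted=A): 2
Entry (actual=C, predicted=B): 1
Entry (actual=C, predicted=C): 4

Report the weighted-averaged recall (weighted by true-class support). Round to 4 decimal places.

0.5000

Per-class recall (TP/(TP+FN)):
  A: TP=2, FN=5+1=6 → 2/8 = 0.25000
  B: TP=8, FN=3+2=5 → 8/13 = 0.61538
  C: TP=4, FN=2+1=3 → 4/7 = 0.57143
Weighted-recall = Σ (supportᵢ/N)·recallᵢ with N=28: (8/28)·0.25000 + (13/28)·0.61538 + (7/28)·0.57143 = 0.5000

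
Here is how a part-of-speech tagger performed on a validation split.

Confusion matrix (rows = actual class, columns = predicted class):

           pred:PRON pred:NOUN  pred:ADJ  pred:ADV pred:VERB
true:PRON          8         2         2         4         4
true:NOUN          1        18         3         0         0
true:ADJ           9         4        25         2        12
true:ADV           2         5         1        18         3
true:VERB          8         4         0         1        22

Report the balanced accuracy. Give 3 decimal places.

0.590

Balanced accuracy = mean of per-class recall.
  PRON: recall = 8/20 = 0.4000
  NOUN: recall = 18/22 = 0.8182
  ADJ: recall = 25/52 = 0.4808
  ADV: recall = 18/29 = 0.6207
  VERB: recall = 22/35 = 0.6286
Mean = (0.4000 + 0.8182 + 0.4808 + 0.6207 + 0.6286) / 5 = 0.590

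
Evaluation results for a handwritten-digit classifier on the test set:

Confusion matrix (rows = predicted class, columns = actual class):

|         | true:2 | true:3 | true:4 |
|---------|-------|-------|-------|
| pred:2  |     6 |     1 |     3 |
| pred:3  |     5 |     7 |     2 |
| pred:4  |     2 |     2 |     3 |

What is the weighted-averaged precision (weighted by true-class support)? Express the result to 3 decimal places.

0.524

Per-class precision (TP/(TP+FP)):
  2: TP=6, FP=1+3=4 → 6/10 = 0.6000
  3: TP=7, FP=5+2=7 → 7/14 = 0.5000
  4: TP=3, FP=2+2=4 → 3/7 = 0.4286
Weighted-precision = Σ (supportᵢ/N)·precisionᵢ with N=31: (13/31)·0.6000 + (10/31)·0.5000 + (8/31)·0.4286 = 0.524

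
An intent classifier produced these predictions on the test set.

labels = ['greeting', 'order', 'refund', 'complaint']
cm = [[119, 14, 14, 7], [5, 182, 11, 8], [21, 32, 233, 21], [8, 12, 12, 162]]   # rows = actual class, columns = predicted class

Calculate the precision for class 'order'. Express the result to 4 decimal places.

0.7583

Treat 'order' as positive and all other classes as negative.
precision = TP/(TP+FP).
order: TP=182, FP=14+32+12=58 → 182/240 = 0.75833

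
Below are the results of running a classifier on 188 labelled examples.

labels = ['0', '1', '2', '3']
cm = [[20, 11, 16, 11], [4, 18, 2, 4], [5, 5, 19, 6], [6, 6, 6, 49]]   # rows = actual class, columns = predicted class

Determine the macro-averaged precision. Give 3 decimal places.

0.541

Per-class precision (TP/(TP+FP)):
  0: TP=20, FP=4+5+6=15 → 20/35 = 0.5714
  1: TP=18, FP=11+5+6=22 → 18/40 = 0.4500
  2: TP=19, FP=16+2+6=24 → 19/43 = 0.4419
  3: TP=49, FP=11+4+6=21 → 49/70 = 0.7000
Macro-precision = mean = (0.5714 + 0.4500 + 0.4419 + 0.7000) / 4 = 0.541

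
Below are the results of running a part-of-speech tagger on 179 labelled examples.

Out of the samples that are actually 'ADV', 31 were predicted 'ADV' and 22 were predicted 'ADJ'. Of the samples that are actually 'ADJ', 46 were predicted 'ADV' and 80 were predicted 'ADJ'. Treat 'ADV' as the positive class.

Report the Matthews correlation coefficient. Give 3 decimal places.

0.203

MCC = (TP·TN − FP·FN) / √((TP+FP)(TP+FN)(TN+FP)(TN+FN))
Numerator = 31·80 − 46·22 = 1468
Denominator = √(77·53·126·102) = √52449012 = 7242.1690
MCC = 1468 / 7242.1690 = 0.203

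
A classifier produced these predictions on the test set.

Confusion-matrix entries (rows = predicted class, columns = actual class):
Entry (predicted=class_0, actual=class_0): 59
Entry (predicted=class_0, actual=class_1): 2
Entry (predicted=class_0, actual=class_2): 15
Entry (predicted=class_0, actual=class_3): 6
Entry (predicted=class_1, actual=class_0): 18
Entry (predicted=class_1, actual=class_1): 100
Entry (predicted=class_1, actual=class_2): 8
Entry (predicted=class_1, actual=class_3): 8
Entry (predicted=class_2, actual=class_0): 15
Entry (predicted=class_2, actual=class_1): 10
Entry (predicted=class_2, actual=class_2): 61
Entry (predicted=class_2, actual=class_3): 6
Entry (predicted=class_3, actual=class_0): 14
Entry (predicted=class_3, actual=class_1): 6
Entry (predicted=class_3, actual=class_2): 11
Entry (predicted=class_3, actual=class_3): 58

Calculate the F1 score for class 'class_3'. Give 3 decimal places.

0.695

F1 score = 2·TP/(2·TP+FP+FN).
class_3: TP=58, FP=14+6+11=31, FN=6+8+6=20 → 116/167 = 0.6946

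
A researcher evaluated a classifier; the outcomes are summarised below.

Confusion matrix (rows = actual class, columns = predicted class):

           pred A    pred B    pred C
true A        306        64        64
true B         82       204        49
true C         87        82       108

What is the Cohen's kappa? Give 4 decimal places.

Observed agreement pₒ = trace/N = 618/1046 = 0.59082
Expected agreement pₑ = Σ (rowᵢ·colᵢ)/N² = (434·475 + 335·350 + 277·221)/1046² = 0.35153
κ = (pₒ − pₑ)/(1 − pₑ) = (0.59082 − 0.35153)/(1 − 0.35153) = 0.3690

0.3690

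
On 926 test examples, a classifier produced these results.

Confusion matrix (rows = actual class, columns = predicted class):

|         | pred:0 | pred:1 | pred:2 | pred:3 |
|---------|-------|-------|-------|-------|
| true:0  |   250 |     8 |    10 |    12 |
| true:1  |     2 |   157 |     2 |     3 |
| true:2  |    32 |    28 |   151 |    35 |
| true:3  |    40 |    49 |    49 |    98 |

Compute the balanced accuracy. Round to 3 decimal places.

0.720

Balanced accuracy = mean of per-class recall.
  0: recall = 250/280 = 0.8929
  1: recall = 157/164 = 0.9573
  2: recall = 151/246 = 0.6138
  3: recall = 98/236 = 0.4153
Mean = (0.8929 + 0.9573 + 0.6138 + 0.4153) / 4 = 0.720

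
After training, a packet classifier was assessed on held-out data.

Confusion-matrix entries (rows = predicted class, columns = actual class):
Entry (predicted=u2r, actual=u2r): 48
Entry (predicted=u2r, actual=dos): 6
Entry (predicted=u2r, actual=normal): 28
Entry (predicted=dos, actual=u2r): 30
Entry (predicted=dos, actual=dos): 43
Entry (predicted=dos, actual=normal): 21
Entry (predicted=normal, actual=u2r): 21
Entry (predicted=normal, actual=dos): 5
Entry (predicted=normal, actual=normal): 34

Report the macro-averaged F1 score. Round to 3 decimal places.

0.529

Per-class F1 score (2·TP/(2·TP+FP+FN)):
  u2r: TP=48, FP=6+28=34, FN=30+21=51 → 96/181 = 0.5304
  dos: TP=43, FP=30+21=51, FN=6+5=11 → 86/148 = 0.5811
  normal: TP=34, FP=21+5=26, FN=28+21=49 → 68/143 = 0.4755
Macro-F1 score = mean = (0.5304 + 0.5811 + 0.4755) / 3 = 0.529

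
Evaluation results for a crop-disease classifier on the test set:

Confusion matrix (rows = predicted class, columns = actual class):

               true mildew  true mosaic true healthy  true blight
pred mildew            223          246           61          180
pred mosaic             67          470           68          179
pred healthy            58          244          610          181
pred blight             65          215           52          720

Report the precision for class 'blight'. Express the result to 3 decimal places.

precision = TP/(TP+FP).
blight: TP=720, FP=65+215+52=332 → 720/1052 = 0.6844

0.684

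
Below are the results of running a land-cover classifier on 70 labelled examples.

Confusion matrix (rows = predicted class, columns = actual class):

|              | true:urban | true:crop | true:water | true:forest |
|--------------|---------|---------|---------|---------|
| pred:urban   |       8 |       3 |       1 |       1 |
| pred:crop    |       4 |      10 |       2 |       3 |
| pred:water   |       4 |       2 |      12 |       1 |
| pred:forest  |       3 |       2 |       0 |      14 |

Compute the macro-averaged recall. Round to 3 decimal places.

Per-class recall (TP/(TP+FN)):
  urban: TP=8, FN=4+4+3=11 → 8/19 = 0.4211
  crop: TP=10, FN=3+2+2=7 → 10/17 = 0.5882
  water: TP=12, FN=1+2+0=3 → 12/15 = 0.8000
  forest: TP=14, FN=1+3+1=5 → 14/19 = 0.7368
Macro-recall = mean = (0.4211 + 0.5882 + 0.8000 + 0.7368) / 4 = 0.637

0.637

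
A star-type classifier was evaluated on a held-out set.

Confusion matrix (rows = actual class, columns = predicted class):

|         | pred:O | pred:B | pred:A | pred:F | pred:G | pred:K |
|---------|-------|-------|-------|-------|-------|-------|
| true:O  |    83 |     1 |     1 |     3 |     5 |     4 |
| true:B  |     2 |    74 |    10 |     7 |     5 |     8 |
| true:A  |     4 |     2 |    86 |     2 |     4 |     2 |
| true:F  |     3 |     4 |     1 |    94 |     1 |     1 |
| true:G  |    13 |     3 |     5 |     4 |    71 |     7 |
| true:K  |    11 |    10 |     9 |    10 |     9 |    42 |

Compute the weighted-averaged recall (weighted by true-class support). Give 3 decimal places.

0.749

Per-class recall (TP/(TP+FN)):
  O: TP=83, FN=1+1+3+5+4=14 → 83/97 = 0.8557
  B: TP=74, FN=2+10+7+5+8=32 → 74/106 = 0.6981
  A: TP=86, FN=4+2+2+4+2=14 → 86/100 = 0.8600
  F: TP=94, FN=3+4+1+1+1=10 → 94/104 = 0.9038
  G: TP=71, FN=13+3+5+4+7=32 → 71/103 = 0.6893
  K: TP=42, FN=11+10+9+10+9=49 → 42/91 = 0.4615
Weighted-recall = Σ (supportᵢ/N)·recallᵢ with N=601: (97/601)·0.8557 + (106/601)·0.6981 + (100/601)·0.8600 + (104/601)·0.9038 + (103/601)·0.6893 + (91/601)·0.4615 = 0.749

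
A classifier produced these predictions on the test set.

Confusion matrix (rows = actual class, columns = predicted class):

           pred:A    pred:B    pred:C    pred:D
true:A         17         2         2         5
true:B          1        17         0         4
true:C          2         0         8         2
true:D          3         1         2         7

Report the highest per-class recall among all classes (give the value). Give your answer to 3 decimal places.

0.773

Per-class recall (TP/(TP+FN)):
  A: TP=17, FN=2+2+5=9 → 17/26 = 0.6538
  B: TP=17, FN=1+0+4=5 → 17/22 = 0.7727
  C: TP=8, FN=2+0+2=4 → 8/12 = 0.6667
  D: TP=7, FN=3+1+2=6 → 7/13 = 0.5385
Highest is class 'B' with recall = 0.773.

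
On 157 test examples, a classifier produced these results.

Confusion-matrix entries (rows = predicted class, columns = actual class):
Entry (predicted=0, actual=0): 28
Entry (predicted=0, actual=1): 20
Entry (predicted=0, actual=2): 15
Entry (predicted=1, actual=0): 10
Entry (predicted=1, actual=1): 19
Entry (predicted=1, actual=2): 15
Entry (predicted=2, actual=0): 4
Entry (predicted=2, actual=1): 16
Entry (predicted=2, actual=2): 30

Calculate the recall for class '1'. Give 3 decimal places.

Take TP from the diagonal, FP from the rest of the '1' prediction marginal, FN from the rest of the '1' actual marginal.
recall = TP/(TP+FN).
1: TP=19, FN=20+16=36 → 19/55 = 0.3455

0.345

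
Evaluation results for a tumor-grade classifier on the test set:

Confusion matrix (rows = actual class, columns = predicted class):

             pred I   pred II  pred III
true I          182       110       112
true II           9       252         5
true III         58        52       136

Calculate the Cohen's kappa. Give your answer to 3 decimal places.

0.440

Observed agreement pₒ = trace/N = 570/916 = 0.6223
Expected agreement pₑ = Σ (rowᵢ·colᵢ)/N² = (404·249 + 266·414 + 246·253)/916² = 0.3253
κ = (pₒ − pₑ)/(1 − pₑ) = (0.6223 − 0.3253)/(1 − 0.3253) = 0.440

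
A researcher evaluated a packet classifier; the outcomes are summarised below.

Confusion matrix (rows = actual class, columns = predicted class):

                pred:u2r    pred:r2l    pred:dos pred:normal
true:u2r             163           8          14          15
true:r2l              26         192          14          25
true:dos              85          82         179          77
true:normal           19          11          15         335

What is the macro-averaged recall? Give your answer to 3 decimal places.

Per-class recall (TP/(TP+FN)):
  u2r: TP=163, FN=8+14+15=37 → 163/200 = 0.8150
  r2l: TP=192, FN=26+14+25=65 → 192/257 = 0.7471
  dos: TP=179, FN=85+82+77=244 → 179/423 = 0.4232
  normal: TP=335, FN=19+11+15=45 → 335/380 = 0.8816
Macro-recall = mean = (0.8150 + 0.7471 + 0.4232 + 0.8816) / 4 = 0.717

0.717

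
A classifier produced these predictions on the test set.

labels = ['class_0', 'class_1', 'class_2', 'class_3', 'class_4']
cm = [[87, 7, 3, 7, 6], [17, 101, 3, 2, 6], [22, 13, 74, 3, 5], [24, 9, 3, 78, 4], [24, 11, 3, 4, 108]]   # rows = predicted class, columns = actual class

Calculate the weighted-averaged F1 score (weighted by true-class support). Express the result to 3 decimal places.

Per-class F1 score (2·TP/(2·TP+FP+FN)):
  class_0: TP=87, FP=7+3+7+6=23, FN=17+22+24+24=87 → 174/284 = 0.6127
  class_1: TP=101, FP=17+3+2+6=28, FN=7+13+9+11=40 → 202/270 = 0.7481
  class_2: TP=74, FP=22+13+3+5=43, FN=3+3+3+3=12 → 148/203 = 0.7291
  class_3: TP=78, FP=24+9+3+4=40, FN=7+2+3+4=16 → 156/212 = 0.7358
  class_4: TP=108, FP=24+11+3+4=42, FN=6+6+5+4=21 → 216/279 = 0.7742
Weighted-F1 score = Σ (supportᵢ/N)·F1 scoreᵢ with N=624: (174/624)·0.6127 + (141/624)·0.7481 + (86/624)·0.7291 + (94/624)·0.7358 + (129/624)·0.7742 = 0.711

0.711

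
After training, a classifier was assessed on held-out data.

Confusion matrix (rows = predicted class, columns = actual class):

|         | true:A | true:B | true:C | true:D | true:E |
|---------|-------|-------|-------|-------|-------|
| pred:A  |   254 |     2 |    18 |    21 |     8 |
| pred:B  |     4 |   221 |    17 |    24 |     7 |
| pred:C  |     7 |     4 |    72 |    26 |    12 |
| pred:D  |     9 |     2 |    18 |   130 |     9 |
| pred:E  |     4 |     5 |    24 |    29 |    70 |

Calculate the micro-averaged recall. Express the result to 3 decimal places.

0.749

Micro-averaging pools counts across classes: ΣTP=747, ΣFP=250, ΣFN=250.
Micro-recall = TP/(TP+FN) on pooled counts = 0.749 (equals overall accuracy in single-label multiclass).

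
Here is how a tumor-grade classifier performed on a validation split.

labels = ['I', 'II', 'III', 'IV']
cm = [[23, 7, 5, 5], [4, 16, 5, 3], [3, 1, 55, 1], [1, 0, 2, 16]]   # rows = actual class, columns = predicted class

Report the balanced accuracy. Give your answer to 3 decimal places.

0.726

Balanced accuracy = mean of per-class recall.
  I: recall = 23/40 = 0.5750
  II: recall = 16/28 = 0.5714
  III: recall = 55/60 = 0.9167
  IV: recall = 16/19 = 0.8421
Mean = (0.5750 + 0.5714 + 0.9167 + 0.8421) / 4 = 0.726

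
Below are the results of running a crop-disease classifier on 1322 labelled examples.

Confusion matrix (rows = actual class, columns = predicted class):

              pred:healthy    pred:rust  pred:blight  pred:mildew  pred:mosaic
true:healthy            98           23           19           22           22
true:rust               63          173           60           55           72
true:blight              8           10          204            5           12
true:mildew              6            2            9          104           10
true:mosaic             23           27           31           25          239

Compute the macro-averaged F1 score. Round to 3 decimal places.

0.611

Per-class F1 score (2·TP/(2·TP+FP+FN)):
  healthy: TP=98, FP=63+8+6+23=100, FN=23+19+22+22=86 → 196/382 = 0.5131
  rust: TP=173, FP=23+10+2+27=62, FN=63+60+55+72=250 → 346/658 = 0.5258
  blight: TP=204, FP=19+60+9+31=119, FN=8+10+5+12=35 → 408/562 = 0.7260
  mildew: TP=104, FP=22+55+5+25=107, FN=6+2+9+10=27 → 208/342 = 0.6082
  mosaic: TP=239, FP=22+72+12+10=116, FN=23+27+31+25=106 → 478/700 = 0.6829
Macro-F1 score = mean = (0.5131 + 0.5258 + 0.7260 + 0.6082 + 0.6829) / 5 = 0.611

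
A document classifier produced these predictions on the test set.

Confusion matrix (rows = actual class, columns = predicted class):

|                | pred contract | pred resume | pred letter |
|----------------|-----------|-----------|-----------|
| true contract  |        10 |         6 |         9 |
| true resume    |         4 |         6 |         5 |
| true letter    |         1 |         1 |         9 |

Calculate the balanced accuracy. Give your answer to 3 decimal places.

Balanced accuracy = mean of per-class recall.
  contract: recall = 10/25 = 0.4000
  resume: recall = 6/15 = 0.4000
  letter: recall = 9/11 = 0.8182
Mean = (0.4000 + 0.4000 + 0.8182) / 3 = 0.539

0.539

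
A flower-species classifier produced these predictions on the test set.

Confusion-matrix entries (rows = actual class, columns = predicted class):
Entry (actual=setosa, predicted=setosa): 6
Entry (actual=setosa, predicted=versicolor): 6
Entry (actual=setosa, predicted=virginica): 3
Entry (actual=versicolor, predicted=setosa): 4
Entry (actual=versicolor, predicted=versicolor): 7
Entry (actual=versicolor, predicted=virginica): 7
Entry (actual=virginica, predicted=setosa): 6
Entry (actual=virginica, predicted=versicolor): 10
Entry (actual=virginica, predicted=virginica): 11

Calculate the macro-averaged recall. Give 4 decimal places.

Per-class recall (TP/(TP+FN)):
  setosa: TP=6, FN=6+3=9 → 6/15 = 0.40000
  versicolor: TP=7, FN=4+7=11 → 7/18 = 0.38889
  virginica: TP=11, FN=6+10=16 → 11/27 = 0.40741
Macro-recall = mean = (0.40000 + 0.38889 + 0.40741) / 3 = 0.3988

0.3988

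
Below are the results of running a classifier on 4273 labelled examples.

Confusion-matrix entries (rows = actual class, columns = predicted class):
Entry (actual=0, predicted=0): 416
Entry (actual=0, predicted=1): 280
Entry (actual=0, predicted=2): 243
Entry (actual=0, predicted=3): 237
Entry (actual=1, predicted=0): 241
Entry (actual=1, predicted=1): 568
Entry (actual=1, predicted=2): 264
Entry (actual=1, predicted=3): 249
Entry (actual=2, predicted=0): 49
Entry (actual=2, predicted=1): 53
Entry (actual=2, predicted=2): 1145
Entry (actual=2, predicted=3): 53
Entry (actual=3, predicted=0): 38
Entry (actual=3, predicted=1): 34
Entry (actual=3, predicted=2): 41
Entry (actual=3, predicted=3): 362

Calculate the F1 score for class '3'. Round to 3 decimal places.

One-vs-rest for '3': TP = diagonal; FP = other classes predicted '3'; FN = '3' predicted as other.
F1 score = 2·TP/(2·TP+FP+FN).
3: TP=362, FP=237+249+53=539, FN=38+34+41=113 → 724/1376 = 0.5262

0.526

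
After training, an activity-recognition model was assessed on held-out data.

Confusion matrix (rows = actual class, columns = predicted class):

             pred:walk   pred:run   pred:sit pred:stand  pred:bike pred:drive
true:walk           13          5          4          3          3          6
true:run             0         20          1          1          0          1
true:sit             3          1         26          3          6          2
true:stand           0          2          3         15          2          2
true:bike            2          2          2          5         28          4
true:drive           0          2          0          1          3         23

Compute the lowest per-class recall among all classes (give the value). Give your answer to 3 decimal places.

Per-class recall (TP/(TP+FN)):
  walk: TP=13, FN=5+4+3+3+6=21 → 13/34 = 0.3824
  run: TP=20, FN=0+1+1+0+1=3 → 20/23 = 0.8696
  sit: TP=26, FN=3+1+3+6+2=15 → 26/41 = 0.6341
  stand: TP=15, FN=0+2+3+2+2=9 → 15/24 = 0.6250
  bike: TP=28, FN=2+2+2+5+4=15 → 28/43 = 0.6512
  drive: TP=23, FN=0+2+0+1+3=6 → 23/29 = 0.7931
Lowest is class 'walk' with recall = 0.382.

0.382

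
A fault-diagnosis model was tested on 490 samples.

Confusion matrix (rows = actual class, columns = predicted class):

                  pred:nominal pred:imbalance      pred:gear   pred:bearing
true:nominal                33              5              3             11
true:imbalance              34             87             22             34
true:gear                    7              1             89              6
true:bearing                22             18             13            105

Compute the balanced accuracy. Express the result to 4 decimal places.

0.6637

Balanced accuracy = mean of per-class recall.
  nominal: recall = 33/52 = 0.63462
  imbalance: recall = 87/177 = 0.49153
  gear: recall = 89/103 = 0.86408
  bearing: recall = 105/158 = 0.66456
Mean = (0.63462 + 0.49153 + 0.86408 + 0.66456) / 4 = 0.6637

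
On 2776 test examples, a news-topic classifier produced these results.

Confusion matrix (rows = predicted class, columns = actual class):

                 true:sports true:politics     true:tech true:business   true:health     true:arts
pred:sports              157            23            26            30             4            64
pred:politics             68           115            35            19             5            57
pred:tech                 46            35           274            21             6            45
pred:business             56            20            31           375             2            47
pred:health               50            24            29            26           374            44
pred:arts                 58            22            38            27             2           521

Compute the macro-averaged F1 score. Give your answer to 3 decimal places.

Per-class F1 score (2·TP/(2·TP+FP+FN)):
  sports: TP=157, FP=23+26+30+4+64=147, FN=68+46+56+50+58=278 → 314/739 = 0.4249
  politics: TP=115, FP=68+35+19+5+57=184, FN=23+35+20+24+22=124 → 230/538 = 0.4275
  tech: TP=274, FP=46+35+21+6+45=153, FN=26+35+31+29+38=159 → 548/860 = 0.6372
  business: TP=375, FP=56+20+31+2+47=156, FN=30+19+21+26+27=123 → 750/1029 = 0.7289
  health: TP=374, FP=50+24+29+26+44=173, FN=4+5+6+2+2=19 → 748/940 = 0.7957
  arts: TP=521, FP=58+22+38+27+2=147, FN=64+57+45+47+44=257 → 1042/1446 = 0.7206
Macro-F1 score = mean = (0.4249 + 0.4275 + 0.6372 + 0.7289 + 0.7957 + 0.7206) / 6 = 0.622

0.622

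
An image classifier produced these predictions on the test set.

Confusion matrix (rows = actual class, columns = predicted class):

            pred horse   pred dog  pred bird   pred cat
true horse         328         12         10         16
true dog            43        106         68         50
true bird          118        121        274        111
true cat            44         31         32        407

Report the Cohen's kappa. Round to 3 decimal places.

Observed agreement pₒ = trace/N = 1115/1771 = 0.6296
Expected agreement pₑ = Σ (rowᵢ·colᵢ)/N² = (366·533 + 267·270 + 624·384 + 514·584)/1771² = 0.2573
κ = (pₒ − pₑ)/(1 − pₑ) = (0.6296 − 0.2573)/(1 − 0.2573) = 0.501

0.501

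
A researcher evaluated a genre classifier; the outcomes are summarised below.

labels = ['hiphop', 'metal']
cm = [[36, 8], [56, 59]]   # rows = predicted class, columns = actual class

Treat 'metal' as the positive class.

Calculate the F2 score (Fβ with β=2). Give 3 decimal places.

0.770

Fβ = (1+β²)·TP / ((1+β²)·TP + β²·FN + FP), with β²=4
= 5·59 / (5·59 + 4·8 + 56) = 0.770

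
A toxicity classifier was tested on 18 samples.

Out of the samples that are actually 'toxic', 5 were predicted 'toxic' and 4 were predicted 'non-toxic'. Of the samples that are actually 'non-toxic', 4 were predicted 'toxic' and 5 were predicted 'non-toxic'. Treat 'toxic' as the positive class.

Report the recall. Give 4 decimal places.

0.5556

Recall = TP/(TP+FN) = 5/(5+4) = 5/9 = 0.5556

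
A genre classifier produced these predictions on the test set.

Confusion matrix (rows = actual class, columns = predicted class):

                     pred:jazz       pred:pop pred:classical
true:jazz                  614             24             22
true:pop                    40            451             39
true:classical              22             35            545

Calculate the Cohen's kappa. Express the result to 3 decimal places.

0.847

Observed agreement pₒ = trace/N = 1610/1792 = 0.8984
Expected agreement pₑ = Σ (rowᵢ·colᵢ)/N² = (660·676 + 530·510 + 602·606)/1792² = 0.3367
κ = (pₒ − pₑ)/(1 − pₑ) = (0.8984 − 0.3367)/(1 − 0.3367) = 0.847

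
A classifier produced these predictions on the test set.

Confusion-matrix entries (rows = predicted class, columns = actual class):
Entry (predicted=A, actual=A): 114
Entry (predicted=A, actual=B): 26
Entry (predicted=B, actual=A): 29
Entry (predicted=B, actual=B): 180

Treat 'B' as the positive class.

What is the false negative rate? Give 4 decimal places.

0.1262

FNR = FN/(FN+TP) = 26/(26+180) = 0.1262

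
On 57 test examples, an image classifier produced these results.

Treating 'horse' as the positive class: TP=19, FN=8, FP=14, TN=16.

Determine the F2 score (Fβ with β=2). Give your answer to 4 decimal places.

Fβ = (1+β²)·TP / ((1+β²)·TP + β²·FN + FP), with β²=4
= 5·19 / (5·19 + 4·8 + 14) = 0.6738

0.6738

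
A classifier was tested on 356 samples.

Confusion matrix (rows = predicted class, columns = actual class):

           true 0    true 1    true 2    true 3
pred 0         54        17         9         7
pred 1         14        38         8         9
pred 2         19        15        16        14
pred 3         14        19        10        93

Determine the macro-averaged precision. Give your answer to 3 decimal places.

Per-class precision (TP/(TP+FP)):
  0: TP=54, FP=17+9+7=33 → 54/87 = 0.6207
  1: TP=38, FP=14+8+9=31 → 38/69 = 0.5507
  2: TP=16, FP=19+15+14=48 → 16/64 = 0.2500
  3: TP=93, FP=14+19+10=43 → 93/136 = 0.6838
Macro-precision = mean = (0.6207 + 0.5507 + 0.2500 + 0.6838) / 4 = 0.526

0.526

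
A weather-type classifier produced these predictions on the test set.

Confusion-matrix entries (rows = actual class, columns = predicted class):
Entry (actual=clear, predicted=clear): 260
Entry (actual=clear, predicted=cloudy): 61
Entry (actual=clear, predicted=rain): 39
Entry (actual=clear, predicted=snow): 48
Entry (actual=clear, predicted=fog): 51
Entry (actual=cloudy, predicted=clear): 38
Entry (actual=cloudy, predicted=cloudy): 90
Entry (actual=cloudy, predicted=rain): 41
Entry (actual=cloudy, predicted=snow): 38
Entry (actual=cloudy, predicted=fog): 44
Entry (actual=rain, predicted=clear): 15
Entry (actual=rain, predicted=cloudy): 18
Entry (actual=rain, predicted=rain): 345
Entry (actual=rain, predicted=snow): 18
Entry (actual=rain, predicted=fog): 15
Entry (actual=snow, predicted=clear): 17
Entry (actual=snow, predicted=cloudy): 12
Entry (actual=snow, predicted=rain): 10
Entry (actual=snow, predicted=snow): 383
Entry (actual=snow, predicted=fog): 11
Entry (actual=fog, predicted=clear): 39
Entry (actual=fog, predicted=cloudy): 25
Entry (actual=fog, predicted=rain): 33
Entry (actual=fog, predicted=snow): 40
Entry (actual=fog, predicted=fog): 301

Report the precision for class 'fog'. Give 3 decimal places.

0.713

One-vs-rest for 'fog': TP = diagonal; FP = other classes predicted 'fog'; FN = 'fog' predicted as other.
precision = TP/(TP+FP).
fog: TP=301, FP=51+44+15+11=121 → 301/422 = 0.7133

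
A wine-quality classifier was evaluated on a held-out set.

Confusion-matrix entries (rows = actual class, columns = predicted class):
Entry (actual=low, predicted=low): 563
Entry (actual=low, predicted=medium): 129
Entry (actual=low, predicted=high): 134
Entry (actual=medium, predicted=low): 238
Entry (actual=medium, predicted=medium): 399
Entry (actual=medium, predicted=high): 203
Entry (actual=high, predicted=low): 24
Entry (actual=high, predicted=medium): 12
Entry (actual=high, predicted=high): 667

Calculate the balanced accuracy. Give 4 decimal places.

0.7018

Balanced accuracy = mean of per-class recall.
  low: recall = 563/826 = 0.68160
  medium: recall = 399/840 = 0.47500
  high: recall = 667/703 = 0.94879
Mean = (0.68160 + 0.47500 + 0.94879) / 3 = 0.7018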